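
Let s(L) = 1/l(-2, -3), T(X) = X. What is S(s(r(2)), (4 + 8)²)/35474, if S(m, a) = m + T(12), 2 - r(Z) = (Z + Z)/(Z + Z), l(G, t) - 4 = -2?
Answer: 25/70948 ≈ 0.00035237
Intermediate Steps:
l(G, t) = 2 (l(G, t) = 4 - 2 = 2)
r(Z) = 1 (r(Z) = 2 - (Z + Z)/(Z + Z) = 2 - 2*Z/(2*Z) = 2 - 2*Z*1/(2*Z) = 2 - 1*1 = 2 - 1 = 1)
s(L) = ½ (s(L) = 1/2 = ½)
S(m, a) = 12 + m (S(m, a) = m + 12 = 12 + m)
S(s(r(2)), (4 + 8)²)/35474 = (12 + ½)/35474 = (25/2)*(1/35474) = 25/70948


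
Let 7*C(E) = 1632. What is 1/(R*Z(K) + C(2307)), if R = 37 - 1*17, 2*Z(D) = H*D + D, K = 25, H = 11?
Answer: 7/22632 ≈ 0.00030930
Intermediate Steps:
C(E) = 1632/7 (C(E) = (1/7)*1632 = 1632/7)
Z(D) = 6*D (Z(D) = (11*D + D)/2 = (12*D)/2 = 6*D)
R = 20 (R = 37 - 17 = 20)
1/(R*Z(K) + C(2307)) = 1/(20*(6*25) + 1632/7) = 1/(20*150 + 1632/7) = 1/(3000 + 1632/7) = 1/(22632/7) = 7/22632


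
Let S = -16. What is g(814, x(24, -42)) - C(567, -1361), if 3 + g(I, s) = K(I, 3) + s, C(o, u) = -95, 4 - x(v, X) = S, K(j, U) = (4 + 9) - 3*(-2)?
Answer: 131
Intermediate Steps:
K(j, U) = 19 (K(j, U) = 13 + 6 = 19)
x(v, X) = 20 (x(v, X) = 4 - 1*(-16) = 4 + 16 = 20)
g(I, s) = 16 + s (g(I, s) = -3 + (19 + s) = 16 + s)
g(814, x(24, -42)) - C(567, -1361) = (16 + 20) - 1*(-95) = 36 + 95 = 131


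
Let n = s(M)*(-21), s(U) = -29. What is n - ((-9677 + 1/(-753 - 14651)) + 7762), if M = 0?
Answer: 38879697/15404 ≈ 2524.0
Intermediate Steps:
n = 609 (n = -29*(-21) = 609)
n - ((-9677 + 1/(-753 - 14651)) + 7762) = 609 - ((-9677 + 1/(-753 - 14651)) + 7762) = 609 - ((-9677 + 1/(-15404)) + 7762) = 609 - ((-9677 - 1/15404) + 7762) = 609 - (-149064509/15404 + 7762) = 609 - 1*(-29498661/15404) = 609 + 29498661/15404 = 38879697/15404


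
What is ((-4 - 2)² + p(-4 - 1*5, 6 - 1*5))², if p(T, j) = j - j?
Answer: 1296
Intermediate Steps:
p(T, j) = 0
((-4 - 2)² + p(-4 - 1*5, 6 - 1*5))² = ((-4 - 2)² + 0)² = ((-6)² + 0)² = (36 + 0)² = 36² = 1296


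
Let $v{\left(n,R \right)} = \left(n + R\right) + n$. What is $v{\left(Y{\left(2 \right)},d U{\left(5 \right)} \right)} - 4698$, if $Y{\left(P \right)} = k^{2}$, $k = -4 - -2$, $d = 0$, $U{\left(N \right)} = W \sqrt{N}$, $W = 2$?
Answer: $-4690$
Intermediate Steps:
$U{\left(N \right)} = 2 \sqrt{N}$
$k = -2$ ($k = -4 + 2 = -2$)
$Y{\left(P \right)} = 4$ ($Y{\left(P \right)} = \left(-2\right)^{2} = 4$)
$v{\left(n,R \right)} = R + 2 n$ ($v{\left(n,R \right)} = \left(R + n\right) + n = R + 2 n$)
$v{\left(Y{\left(2 \right)},d U{\left(5 \right)} \right)} - 4698 = \left(0 \cdot 2 \sqrt{5} + 2 \cdot 4\right) - 4698 = \left(0 + 8\right) - 4698 = 8 - 4698 = -4690$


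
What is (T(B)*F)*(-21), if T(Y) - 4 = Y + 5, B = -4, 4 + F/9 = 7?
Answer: -2835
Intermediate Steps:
F = 27 (F = -36 + 9*7 = -36 + 63 = 27)
T(Y) = 9 + Y (T(Y) = 4 + (Y + 5) = 4 + (5 + Y) = 9 + Y)
(T(B)*F)*(-21) = ((9 - 4)*27)*(-21) = (5*27)*(-21) = 135*(-21) = -2835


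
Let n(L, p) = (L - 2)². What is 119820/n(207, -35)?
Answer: 23964/8405 ≈ 2.8512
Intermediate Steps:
n(L, p) = (-2 + L)²
119820/n(207, -35) = 119820/((-2 + 207)²) = 119820/(205²) = 119820/42025 = 119820*(1/42025) = 23964/8405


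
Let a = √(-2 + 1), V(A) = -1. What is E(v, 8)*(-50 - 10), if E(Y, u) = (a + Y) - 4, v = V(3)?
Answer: 300 - 60*I ≈ 300.0 - 60.0*I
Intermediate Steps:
v = -1
a = I (a = √(-1) = I ≈ 1.0*I)
E(Y, u) = -4 + I + Y (E(Y, u) = (I + Y) - 4 = -4 + I + Y)
E(v, 8)*(-50 - 10) = (-4 + I - 1)*(-50 - 10) = (-5 + I)*(-60) = 300 - 60*I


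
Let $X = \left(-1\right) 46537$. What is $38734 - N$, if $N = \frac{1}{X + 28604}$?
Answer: $\frac{694616823}{17933} \approx 38734.0$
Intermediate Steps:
$X = -46537$
$N = - \frac{1}{17933}$ ($N = \frac{1}{-46537 + 28604} = \frac{1}{-17933} = - \frac{1}{17933} \approx -5.5763 \cdot 10^{-5}$)
$38734 - N = 38734 - - \frac{1}{17933} = 38734 + \frac{1}{17933} = \frac{694616823}{17933}$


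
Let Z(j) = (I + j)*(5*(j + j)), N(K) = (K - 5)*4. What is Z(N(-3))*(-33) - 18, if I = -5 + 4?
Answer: -348498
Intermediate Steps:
I = -1
N(K) = -20 + 4*K (N(K) = (-5 + K)*4 = -20 + 4*K)
Z(j) = 10*j*(-1 + j) (Z(j) = (-1 + j)*(5*(j + j)) = (-1 + j)*(5*(2*j)) = (-1 + j)*(10*j) = 10*j*(-1 + j))
Z(N(-3))*(-33) - 18 = (10*(-20 + 4*(-3))*(-1 + (-20 + 4*(-3))))*(-33) - 18 = (10*(-20 - 12)*(-1 + (-20 - 12)))*(-33) - 18 = (10*(-32)*(-1 - 32))*(-33) - 18 = (10*(-32)*(-33))*(-33) - 18 = 10560*(-33) - 18 = -348480 - 18 = -348498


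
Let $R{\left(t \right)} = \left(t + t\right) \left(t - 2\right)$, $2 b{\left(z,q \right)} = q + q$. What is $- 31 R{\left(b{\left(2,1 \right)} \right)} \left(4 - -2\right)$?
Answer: $372$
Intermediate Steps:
$b{\left(z,q \right)} = q$ ($b{\left(z,q \right)} = \frac{q + q}{2} = \frac{2 q}{2} = q$)
$R{\left(t \right)} = 2 t \left(-2 + t\right)$
$- 31 R{\left(b{\left(2,1 \right)} \right)} \left(4 - -2\right) = - 31 \cdot 2 \cdot 1 \left(-2 + 1\right) \left(4 - -2\right) = - 31 \cdot 2 \cdot 1 \left(-1\right) \left(4 + 2\right) = \left(-31\right) \left(-2\right) 6 = 62 \cdot 6 = 372$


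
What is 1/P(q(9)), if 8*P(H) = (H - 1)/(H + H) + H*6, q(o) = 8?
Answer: 128/775 ≈ 0.16516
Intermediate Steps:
P(H) = 3*H/4 + (-1 + H)/(16*H) (P(H) = ((H - 1)/(H + H) + H*6)/8 = ((-1 + H)/((2*H)) + 6*H)/8 = ((-1 + H)*(1/(2*H)) + 6*H)/8 = ((-1 + H)/(2*H) + 6*H)/8 = (6*H + (-1 + H)/(2*H))/8 = 3*H/4 + (-1 + H)/(16*H))
1/P(q(9)) = 1/((1/16)*(-1 + 8*(1 + 12*8))/8) = 1/((1/16)*(1/8)*(-1 + 8*(1 + 96))) = 1/((1/16)*(1/8)*(-1 + 8*97)) = 1/((1/16)*(1/8)*(-1 + 776)) = 1/((1/16)*(1/8)*775) = 1/(775/128) = 128/775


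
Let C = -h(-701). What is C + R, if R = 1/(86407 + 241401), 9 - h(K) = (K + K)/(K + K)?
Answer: -2622463/327808 ≈ -8.0000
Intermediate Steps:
h(K) = 8 (h(K) = 9 - (K + K)/(K + K) = 9 - 2*K/(2*K) = 9 - 2*K*1/(2*K) = 9 - 1*1 = 9 - 1 = 8)
R = 1/327808 ≈ 3.0506e-6
C = -8 (C = -1*8 = -8)
C + R = -8 + 1/327808 = -2622463/327808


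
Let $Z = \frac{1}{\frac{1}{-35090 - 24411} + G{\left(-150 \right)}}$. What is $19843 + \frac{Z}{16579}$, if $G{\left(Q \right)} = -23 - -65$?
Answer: $\frac{822127253523478}{41431600739} \approx 19843.0$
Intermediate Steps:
$G{\left(Q \right)} = 42$ ($G{\left(Q \right)} = -23 + 65 = 42$)
$Z = \frac{59501}{2499041}$ ($Z = \frac{1}{\frac{1}{-35090 - 24411} + 42} = \frac{1}{\frac{1}{-59501} + 42} = \frac{1}{- \frac{1}{59501} + 42} = \frac{1}{\frac{2499041}{59501}} = \frac{59501}{2499041} \approx 0.02381$)
$19843 + \frac{Z}{16579} = 19843 + \frac{59501}{2499041 \cdot 16579} = 19843 + \frac{59501}{2499041} \cdot \frac{1}{16579} = 19843 + \frac{59501}{41431600739} = \frac{822127253523478}{41431600739}$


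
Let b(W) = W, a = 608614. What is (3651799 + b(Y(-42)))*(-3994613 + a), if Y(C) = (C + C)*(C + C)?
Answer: -12388879371145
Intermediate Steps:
Y(C) = 4*C**2 (Y(C) = (2*C)*(2*C) = 4*C**2)
(3651799 + b(Y(-42)))*(-3994613 + a) = (3651799 + 4*(-42)**2)*(-3994613 + 608614) = (3651799 + 4*1764)*(-3385999) = (3651799 + 7056)*(-3385999) = 3658855*(-3385999) = -12388879371145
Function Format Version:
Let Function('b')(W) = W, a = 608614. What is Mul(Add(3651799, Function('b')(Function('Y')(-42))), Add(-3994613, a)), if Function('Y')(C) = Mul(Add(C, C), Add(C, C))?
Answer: -12388879371145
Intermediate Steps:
Function('Y')(C) = Mul(4, Pow(C, 2)) (Function('Y')(C) = Mul(Mul(2, C), Mul(2, C)) = Mul(4, Pow(C, 2)))
Mul(Add(3651799, Function('b')(Function('Y')(-42))), Add(-3994613, a)) = Mul(Add(3651799, Mul(4, Pow(-42, 2))), Add(-3994613, 608614)) = Mul(Add(3651799, Mul(4, 1764)), -3385999) = Mul(Add(3651799, 7056), -3385999) = Mul(3658855, -3385999) = -12388879371145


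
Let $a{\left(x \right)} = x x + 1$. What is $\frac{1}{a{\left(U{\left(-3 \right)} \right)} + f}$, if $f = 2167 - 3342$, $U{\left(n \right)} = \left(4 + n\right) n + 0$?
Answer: $- \frac{1}{1165} \approx -0.00085837$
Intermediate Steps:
$U{\left(n \right)} = n \left(4 + n\right)$ ($U{\left(n \right)} = n \left(4 + n\right) + 0 = n \left(4 + n\right)$)
$a{\left(x \right)} = 1 + x^{2}$ ($a{\left(x \right)} = x^{2} + 1 = 1 + x^{2}$)
$f = -1175$ ($f = 2167 - 3342 = -1175$)
$\frac{1}{a{\left(U{\left(-3 \right)} \right)} + f} = \frac{1}{\left(1 + \left(- 3 \left(4 - 3\right)\right)^{2}\right) - 1175} = \frac{1}{\left(1 + \left(\left(-3\right) 1\right)^{2}\right) - 1175} = \frac{1}{\left(1 + \left(-3\right)^{2}\right) - 1175} = \frac{1}{\left(1 + 9\right) - 1175} = \frac{1}{10 - 1175} = \frac{1}{-1165} = - \frac{1}{1165}$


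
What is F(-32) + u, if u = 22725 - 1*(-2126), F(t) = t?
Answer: 24819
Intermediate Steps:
u = 24851 (u = 22725 + 2126 = 24851)
F(-32) + u = -32 + 24851 = 24819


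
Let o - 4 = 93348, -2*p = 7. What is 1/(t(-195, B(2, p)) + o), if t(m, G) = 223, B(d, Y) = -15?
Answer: 1/93575 ≈ 1.0687e-5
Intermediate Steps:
p = -7/2 (p = -½*7 = -7/2 ≈ -3.5000)
o = 93352 (o = 4 + 93348 = 93352)
1/(t(-195, B(2, p)) + o) = 1/(223 + 93352) = 1/93575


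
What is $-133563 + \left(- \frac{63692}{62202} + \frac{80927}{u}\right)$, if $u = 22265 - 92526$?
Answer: $- \frac{291864933939676}{2185187361} \approx -1.3357 \cdot 10^{5}$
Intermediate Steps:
$u = -70261$ ($u = 22265 - 92526 = -70261$)
$-133563 + \left(- \frac{63692}{62202} + \frac{80927}{u}\right) = -133563 + \left(- \frac{63692}{62202} + \frac{80927}{-70261}\right) = -133563 + \left(\left(-63692\right) \frac{1}{62202} + 80927 \left(- \frac{1}{70261}\right)\right) = -133563 - \frac{4754442433}{2185187361} = - \frac{291864933939676}{2185187361}$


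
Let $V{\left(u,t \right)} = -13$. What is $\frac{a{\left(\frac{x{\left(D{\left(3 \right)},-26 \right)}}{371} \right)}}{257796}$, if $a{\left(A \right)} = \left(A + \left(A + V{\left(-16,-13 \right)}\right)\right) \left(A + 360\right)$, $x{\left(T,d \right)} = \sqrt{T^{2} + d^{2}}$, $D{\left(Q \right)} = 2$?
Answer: $- \frac{161039630}{8870824809} + \frac{101 \sqrt{170}}{6831594} \approx -0.017961$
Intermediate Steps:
$a{\left(A \right)} = \left(-13 + 2 A\right) \left(360 + A\right)$ ($a{\left(A \right)} = \left(A + \left(A - 13\right)\right) \left(A + 360\right) = \left(A + \left(-13 + A\right)\right) \left(360 + A\right) = \left(-13 + 2 A\right) \left(360 + A\right)$)
$\frac{a{\left(\frac{x{\left(D{\left(3 \right)},-26 \right)}}{371} \right)}}{257796} = \frac{-4680 + 2 \left(\frac{\sqrt{2^{2} + \left(-26\right)^{2}}}{371}\right)^{2} + 707 \frac{\sqrt{2^{2} + \left(-26\right)^{2}}}{371}}{257796} = \left(-4680 + 2 \left(\sqrt{4 + 676} \cdot \frac{1}{371}\right)^{2} + 707 \sqrt{4 + 676} \cdot \frac{1}{371}\right) \frac{1}{257796} = \left(-4680 + 2 \left(\sqrt{680} \cdot \frac{1}{371}\right)^{2} + 707 \sqrt{680} \cdot \frac{1}{371}\right) \frac{1}{257796} = \left(-4680 + 2 \left(2 \sqrt{170} \cdot \frac{1}{371}\right)^{2} + 707 \cdot 2 \sqrt{170} \cdot \frac{1}{371}\right) \frac{1}{257796} = \left(-4680 + 2 \left(\frac{2 \sqrt{170}}{371}\right)^{2} + 707 \frac{2 \sqrt{170}}{371}\right) \frac{1}{257796} = \left(-4680 + 2 \cdot \frac{680}{137641} + \frac{202 \sqrt{170}}{53}\right) \frac{1}{257796} = \left(-4680 + \frac{1360}{137641} + \frac{202 \sqrt{170}}{53}\right) \frac{1}{257796} = \left(- \frac{644158520}{137641} + \frac{202 \sqrt{170}}{53}\right) \frac{1}{257796} = - \frac{161039630}{8870824809} + \frac{101 \sqrt{170}}{6831594}$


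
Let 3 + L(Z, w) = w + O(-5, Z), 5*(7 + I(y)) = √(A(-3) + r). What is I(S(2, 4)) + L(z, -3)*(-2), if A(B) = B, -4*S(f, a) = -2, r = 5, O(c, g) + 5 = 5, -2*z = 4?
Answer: 5 + √2/5 ≈ 5.2828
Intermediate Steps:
z = -2 (z = -½*4 = -2)
O(c, g) = 0 (O(c, g) = -5 + 5 = 0)
S(f, a) = ½ (S(f, a) = -¼*(-2) = ½)
I(y) = -7 + √2/5 (I(y) = -7 + √(-3 + 5)/5 = -7 + √2/5)
L(Z, w) = -3 + w (L(Z, w) = -3 + (w + 0) = -3 + w)
I(S(2, 4)) + L(z, -3)*(-2) = (-7 + √2/5) + (-3 - 3)*(-2) = (-7 + √2/5) - 6*(-2) = (-7 + √2/5) + 12 = 5 + √2/5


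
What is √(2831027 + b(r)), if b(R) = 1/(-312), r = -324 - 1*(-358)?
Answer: √68895872994/156 ≈ 1682.6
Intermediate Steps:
r = 34 (r = -324 + 358 = 34)
b(R) = -1/312
√(2831027 + b(r)) = √(2831027 - 1/312) = √(883280423/312) = √68895872994/156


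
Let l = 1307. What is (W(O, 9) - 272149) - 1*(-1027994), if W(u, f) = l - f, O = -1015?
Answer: 757143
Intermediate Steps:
W(u, f) = 1307 - f
(W(O, 9) - 272149) - 1*(-1027994) = ((1307 - 1*9) - 272149) - 1*(-1027994) = ((1307 - 9) - 272149) + 1027994 = (1298 - 272149) + 1027994 = -270851 + 1027994 = 757143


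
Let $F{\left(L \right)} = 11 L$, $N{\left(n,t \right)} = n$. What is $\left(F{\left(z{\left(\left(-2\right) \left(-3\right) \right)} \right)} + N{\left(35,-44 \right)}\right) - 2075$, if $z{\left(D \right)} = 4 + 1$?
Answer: $-1985$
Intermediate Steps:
$z{\left(D \right)} = 5$
$\left(F{\left(z{\left(\left(-2\right) \left(-3\right) \right)} \right)} + N{\left(35,-44 \right)}\right) - 2075 = \left(11 \cdot 5 + 35\right) - 2075 = \left(55 + 35\right) - 2075 = 90 - 2075 = -1985$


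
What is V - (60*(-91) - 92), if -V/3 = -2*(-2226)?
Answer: -7804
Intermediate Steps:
V = -13356 (V = -(-6)*(-2226) = -3*4452 = -13356)
V - (60*(-91) - 92) = -13356 - (60*(-91) - 92) = -13356 - (-5460 - 92) = -13356 - 1*(-5552) = -13356 + 5552 = -7804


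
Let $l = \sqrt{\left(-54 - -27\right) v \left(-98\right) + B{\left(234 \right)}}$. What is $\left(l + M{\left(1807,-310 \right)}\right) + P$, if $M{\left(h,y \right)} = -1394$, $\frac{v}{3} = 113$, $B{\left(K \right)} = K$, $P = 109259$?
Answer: $107865 + 6 \sqrt{24923} \approx 1.0881 \cdot 10^{5}$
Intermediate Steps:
$v = 339$ ($v = 3 \cdot 113 = 339$)
$l = 6 \sqrt{24923}$ ($l = \sqrt{\left(-54 - -27\right) 339 \left(-98\right) + 234} = \sqrt{\left(-54 + 27\right) 339 \left(-98\right) + 234} = \sqrt{\left(-27\right) 339 \left(-98\right) + 234} = \sqrt{\left(-9153\right) \left(-98\right) + 234} = \sqrt{896994 + 234} = \sqrt{897228} = 6 \sqrt{24923} \approx 947.22$)
$\left(l + M{\left(1807,-310 \right)}\right) + P = \left(6 \sqrt{24923} - 1394\right) + 109259 = \left(-1394 + 6 \sqrt{24923}\right) + 109259 = 107865 + 6 \sqrt{24923}$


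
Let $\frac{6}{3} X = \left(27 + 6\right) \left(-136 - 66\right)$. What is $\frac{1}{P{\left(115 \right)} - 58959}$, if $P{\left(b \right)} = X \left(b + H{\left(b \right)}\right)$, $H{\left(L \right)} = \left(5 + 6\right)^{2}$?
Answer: $- \frac{1}{845547} \approx -1.1827 \cdot 10^{-6}$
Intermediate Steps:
$H{\left(L \right)} = 121$ ($H{\left(L \right)} = 11^{2} = 121$)
$X = -3333$ ($X = \frac{\left(27 + 6\right) \left(-136 - 66\right)}{2} = \frac{33 \left(-202\right)}{2} = \frac{1}{2} \left(-6666\right) = -3333$)
$P{\left(b \right)} = -403293 - 3333 b$ ($P{\left(b \right)} = - 3333 \left(b + 121\right) = - 3333 \left(121 + b\right) = -403293 - 3333 b$)
$\frac{1}{P{\left(115 \right)} - 58959} = \frac{1}{\left(-403293 - 383295\right) - 58959} = \frac{1}{-786588 - 58959} = \frac{1}{-845547} = - \frac{1}{845547}$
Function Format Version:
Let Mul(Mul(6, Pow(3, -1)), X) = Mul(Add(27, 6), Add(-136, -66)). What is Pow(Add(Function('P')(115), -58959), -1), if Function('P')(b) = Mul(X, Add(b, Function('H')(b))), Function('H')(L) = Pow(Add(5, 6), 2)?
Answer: Rational(-1, 845547) ≈ -1.1827e-6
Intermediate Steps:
Function('H')(L) = 121 (Function('H')(L) = Pow(11, 2) = 121)
X = -3333 (X = Mul(Rational(1, 2), Mul(Add(27, 6), Add(-136, -66))) = Mul(Rational(1, 2), Mul(33, -202)) = Mul(Rational(1, 2), -6666) = -3333)
Function('P')(b) = Add(-403293, Mul(-3333, b)) (Function('P')(b) = Mul(-3333, Add(b, 121)) = Mul(-3333, Add(121, b)) = Add(-403293, Mul(-3333, b)))
Pow(Add(Function('P')(115), -58959), -1) = Pow(Add(Add(-403293, Mul(-3333, 115)), -58959), -1) = Pow(Add(Add(-403293, -383295), -58959), -1) = Pow(Add(-786588, -58959), -1) = Pow(-845547, -1) = Rational(-1, 845547)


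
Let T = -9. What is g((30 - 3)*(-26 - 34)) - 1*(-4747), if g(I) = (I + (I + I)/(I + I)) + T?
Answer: 3119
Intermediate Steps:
g(I) = -8 + I (g(I) = (I + (I + I)/(I + I)) - 9 = (I + (2*I)/((2*I))) - 9 = (I + (2*I)*(1/(2*I))) - 9 = (I + 1) - 9 = (1 + I) - 9 = -8 + I)
g((30 - 3)*(-26 - 34)) - 1*(-4747) = (-8 + (30 - 3)*(-26 - 34)) - 1*(-4747) = (-8 + 27*(-60)) + 4747 = (-8 - 1620) + 4747 = -1628 + 4747 = 3119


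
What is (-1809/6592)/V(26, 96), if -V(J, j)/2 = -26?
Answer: -1809/342784 ≈ -0.0052774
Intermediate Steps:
V(J, j) = 52 (V(J, j) = -2*(-26) = 52)
(-1809/6592)/V(26, 96) = -1809/6592/52 = -1809*1/6592*(1/52) = -1809/6592*1/52 = -1809/342784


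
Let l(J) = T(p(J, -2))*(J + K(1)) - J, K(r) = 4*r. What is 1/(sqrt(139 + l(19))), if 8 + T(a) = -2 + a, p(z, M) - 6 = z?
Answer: sqrt(465)/465 ≈ 0.046374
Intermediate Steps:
p(z, M) = 6 + z
T(a) = -10 + a (T(a) = -8 + (-2 + a) = -10 + a)
l(J) = -J + (-4 + J)*(4 + J) (l(J) = (-10 + (6 + J))*(J + 4*1) - J = (-4 + J)*(J + 4) - J = (-4 + J)*(4 + J) - J = -J + (-4 + J)*(4 + J))
1/(sqrt(139 + l(19))) = 1/(sqrt(139 + (-16 + 19**2 - 1*19))) = 1/(sqrt(139 + (-16 + 361 - 19))) = 1/(sqrt(139 + 326)) = 1/(sqrt(465)) = sqrt(465)/465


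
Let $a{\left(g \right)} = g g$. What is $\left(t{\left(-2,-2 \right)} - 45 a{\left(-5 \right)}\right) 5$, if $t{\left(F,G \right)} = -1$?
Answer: $-5630$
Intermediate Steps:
$a{\left(g \right)} = g^{2}$
$\left(t{\left(-2,-2 \right)} - 45 a{\left(-5 \right)}\right) 5 = \left(-1 - 45 \left(-5\right)^{2}\right) 5 = \left(-1 - 1125\right) 5 = \left(-1126\right) 5 = -5630$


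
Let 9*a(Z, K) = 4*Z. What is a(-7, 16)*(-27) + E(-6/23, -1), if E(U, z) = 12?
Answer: 96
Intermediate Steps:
a(Z, K) = 4*Z/9 (a(Z, K) = (4*Z)/9 = 4*Z/9)
a(-7, 16)*(-27) + E(-6/23, -1) = ((4/9)*(-7))*(-27) + 12 = -28/9*(-27) + 12 = 84 + 12 = 96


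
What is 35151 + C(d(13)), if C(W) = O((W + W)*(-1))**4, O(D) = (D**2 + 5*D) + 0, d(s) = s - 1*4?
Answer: 2998254687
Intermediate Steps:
d(s) = -4 + s (d(s) = s - 4 = -4 + s)
O(D) = D**2 + 5*D
C(W) = 16*W**4*(5 - 2*W)**4 (C(W) = (((W + W)*(-1))*(5 + (W + W)*(-1)))**4 = (((2*W)*(-1))*(5 + (2*W)*(-1)))**4 = ((-2*W)*(5 - 2*W))**4 = (-2*W*(5 - 2*W))**4 = 16*W**4*(5 - 2*W)**4)
35151 + C(d(13)) = 35151 + 16*(-4 + 13)**4*(-5 + 2*(-4 + 13))**4 = 35151 + 16*9**4*(-5 + 2*9)**4 = 35151 + 16*6561*(-5 + 18)**4 = 35151 + 16*6561*13**4 = 35151 + 16*6561*28561 = 35151 + 2998219536 = 2998254687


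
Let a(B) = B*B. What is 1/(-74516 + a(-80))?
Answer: -1/68116 ≈ -1.4681e-5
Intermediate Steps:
a(B) = B²
1/(-74516 + a(-80)) = 1/(-74516 + (-80)²) = 1/(-74516 + 6400) = 1/(-68116) = -1/68116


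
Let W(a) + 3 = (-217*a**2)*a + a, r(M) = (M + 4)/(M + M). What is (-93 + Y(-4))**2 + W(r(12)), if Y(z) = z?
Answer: 252244/27 ≈ 9342.4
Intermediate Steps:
r(M) = (4 + M)/(2*M) (r(M) = (4 + M)/((2*M)) = (4 + M)*(1/(2*M)) = (4 + M)/(2*M))
W(a) = -3 + a - 217*a**3 (W(a) = -3 + ((-217*a**2)*a + a) = -3 + (-217*a**3 + a) = -3 + (a - 217*a**3) = -3 + a - 217*a**3)
(-93 + Y(-4))**2 + W(r(12)) = (-93 - 4)**2 + (-3 + (1/2)*(4 + 12)/12 - 217*(4 + 12)**3/13824) = (-97)**2 + (-3 + (1/2)*(1/12)*16 - 217*((1/2)*(1/12)*16)**3) = 9409 + (-3 + 2/3 - 217*(2/3)**3) = 9409 + (-3 + 2/3 - 217*8/27) = 9409 + (-3 + 2/3 - 1736/27) = 9409 - 1799/27 = 252244/27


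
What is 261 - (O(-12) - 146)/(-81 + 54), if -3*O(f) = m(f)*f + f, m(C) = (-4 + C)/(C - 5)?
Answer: 117449/459 ≈ 255.88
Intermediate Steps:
m(C) = (-4 + C)/(-5 + C)
O(f) = -f/3 - f*(-4 + f)/(3*(-5 + f)) (O(f) = -(((-4 + f)/(-5 + f))*f + f)/3 = -(f*(-4 + f)/(-5 + f) + f)/3 = -(f + f*(-4 + f)/(-5 + f))/3 = -f/3 - f*(-4 + f)/(3*(-5 + f)))
261 - (O(-12) - 146)/(-81 + 54) = 261 - ((⅓)*(-12)*(9 - 2*(-12))/(-5 - 12) - 146)/(-81 + 54) = 261 - ((⅓)*(-12)*(9 + 24)/(-17) - 146)/(-27) = 261 - ((⅓)*(-12)*(-1/17)*33 - 146)*(-1)/27 = 261 - (132/17 - 146)*(-1)/27 = 261 - (-2350)*(-1)/(17*27) = 261 - 1*2350/459 = 261 - 2350/459 = 117449/459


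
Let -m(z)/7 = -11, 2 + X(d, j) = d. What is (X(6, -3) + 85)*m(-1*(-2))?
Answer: 6853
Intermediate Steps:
X(d, j) = -2 + d
m(z) = 77 (m(z) = -7*(-11) = 77)
(X(6, -3) + 85)*m(-1*(-2)) = ((-2 + 6) + 85)*77 = (4 + 85)*77 = 89*77 = 6853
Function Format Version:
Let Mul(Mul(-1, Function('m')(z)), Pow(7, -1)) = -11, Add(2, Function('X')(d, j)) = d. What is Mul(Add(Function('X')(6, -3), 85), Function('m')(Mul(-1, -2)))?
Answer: 6853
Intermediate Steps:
Function('X')(d, j) = Add(-2, d)
Function('m')(z) = 77 (Function('m')(z) = Mul(-7, -11) = 77)
Mul(Add(Function('X')(6, -3), 85), Function('m')(Mul(-1, -2))) = Mul(Add(Add(-2, 6), 85), 77) = Mul(Add(4, 85), 77) = Mul(89, 77) = 6853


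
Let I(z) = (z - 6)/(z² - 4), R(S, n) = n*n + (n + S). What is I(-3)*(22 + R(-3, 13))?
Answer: -1809/5 ≈ -361.80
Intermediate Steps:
R(S, n) = S + n + n² (R(S, n) = n² + (S + n) = S + n + n²)
I(z) = (-6 + z)/(-4 + z²)
I(-3)*(22 + R(-3, 13)) = ((-6 - 3)/(-4 + (-3)²))*(22 + (-3 + 13 + 13²)) = (-9/(-4 + 9))*(22 + (-3 + 13 + 169)) = (-9/5)*(22 + 179) = ((⅕)*(-9))*201 = -9/5*201 = -1809/5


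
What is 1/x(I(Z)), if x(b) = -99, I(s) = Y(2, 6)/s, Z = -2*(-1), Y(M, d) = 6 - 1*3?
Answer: -1/99 ≈ -0.010101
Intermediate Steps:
Y(M, d) = 3 (Y(M, d) = 6 - 3 = 3)
Z = 2
I(s) = 3/s
1/x(I(Z)) = 1/(-99) = -1/99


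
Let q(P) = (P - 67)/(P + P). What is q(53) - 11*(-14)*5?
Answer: 40803/53 ≈ 769.87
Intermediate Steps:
q(P) = (-67 + P)/(2*P) (q(P) = (-67 + P)/((2*P)) = (-67 + P)*(1/(2*P)) = (-67 + P)/(2*P))
q(53) - 11*(-14)*5 = (1/2)*(-67 + 53)/53 - 11*(-14)*5 = (1/2)*(1/53)*(-14) - (-154)*5 = -7/53 - 1*(-770) = -7/53 + 770 = 40803/53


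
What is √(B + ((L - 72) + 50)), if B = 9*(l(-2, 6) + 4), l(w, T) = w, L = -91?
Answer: I*√95 ≈ 9.7468*I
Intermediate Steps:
B = 18 (B = 9*(-2 + 4) = 9*2 = 18)
√(B + ((L - 72) + 50)) = √(18 + ((-91 - 72) + 50)) = √(18 + (-163 + 50)) = √(18 - 113) = √(-95) = I*√95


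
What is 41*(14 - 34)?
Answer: -820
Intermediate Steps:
41*(14 - 34) = 41*(-20) = -820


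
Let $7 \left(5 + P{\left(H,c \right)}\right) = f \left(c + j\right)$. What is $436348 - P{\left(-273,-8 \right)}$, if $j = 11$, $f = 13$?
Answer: $\frac{3054432}{7} \approx 4.3635 \cdot 10^{5}$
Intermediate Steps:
$P{\left(H,c \right)} = \frac{108}{7} + \frac{13 c}{7}$ ($P{\left(H,c \right)} = -5 + \frac{13 \left(c + 11\right)}{7} = -5 + \frac{13 \left(11 + c\right)}{7} = -5 + \frac{143 + 13 c}{7} = -5 + \left(\frac{143}{7} + \frac{13 c}{7}\right) = \frac{108}{7} + \frac{13 c}{7}$)
$436348 - P{\left(-273,-8 \right)} = 436348 - \left(\frac{108}{7} + \frac{13}{7} \left(-8\right)\right) = 436348 - \left(\frac{108}{7} - \frac{104}{7}\right) = 436348 - \frac{4}{7} = \frac{3054432}{7}$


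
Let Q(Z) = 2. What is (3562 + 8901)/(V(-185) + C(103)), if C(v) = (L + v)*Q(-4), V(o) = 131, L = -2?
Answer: 12463/333 ≈ 37.426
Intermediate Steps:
C(v) = -4 + 2*v (C(v) = (-2 + v)*2 = -4 + 2*v)
(3562 + 8901)/(V(-185) + C(103)) = (3562 + 8901)/(131 + (-4 + 2*103)) = 12463/(131 + (-4 + 206)) = 12463/(131 + 202) = 12463/333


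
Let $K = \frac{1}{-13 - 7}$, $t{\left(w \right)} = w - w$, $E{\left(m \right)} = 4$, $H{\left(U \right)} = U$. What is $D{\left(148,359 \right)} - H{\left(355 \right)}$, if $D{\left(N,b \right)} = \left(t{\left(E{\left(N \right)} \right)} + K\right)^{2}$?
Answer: $- \frac{141999}{400} \approx -355.0$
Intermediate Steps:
$t{\left(w \right)} = 0$
$K = - \frac{1}{20}$ ($K = \frac{1}{-20} = - \frac{1}{20} \approx -0.05$)
$D{\left(N,b \right)} = \frac{1}{400}$ ($D{\left(N,b \right)} = \left(0 - \frac{1}{20}\right)^{2} = \left(- \frac{1}{20}\right)^{2} = \frac{1}{400}$)
$D{\left(148,359 \right)} - H{\left(355 \right)} = \frac{1}{400} - 355 = - \frac{141999}{400}$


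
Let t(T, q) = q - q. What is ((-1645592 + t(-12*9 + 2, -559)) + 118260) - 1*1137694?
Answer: -2665026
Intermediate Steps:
t(T, q) = 0
((-1645592 + t(-12*9 + 2, -559)) + 118260) - 1*1137694 = ((-1645592 + 0) + 118260) - 1*1137694 = (-1645592 + 118260) - 1137694 = -1527332 - 1137694 = -2665026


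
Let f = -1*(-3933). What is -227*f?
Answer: -892791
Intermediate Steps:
f = 3933
-227*f = -227*3933 = -892791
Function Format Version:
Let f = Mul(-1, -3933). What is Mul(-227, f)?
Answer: -892791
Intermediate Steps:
f = 3933
Mul(-227, f) = Mul(-227, 3933) = -892791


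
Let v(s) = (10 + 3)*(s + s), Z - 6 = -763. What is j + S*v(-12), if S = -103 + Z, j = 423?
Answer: 268743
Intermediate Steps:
Z = -757 (Z = 6 - 763 = -757)
v(s) = 26*s (v(s) = 13*(2*s) = 26*s)
S = -860 (S = -103 - 757 = -860)
j + S*v(-12) = 423 - 22360*(-12) = 423 - 860*(-312) = 423 + 268320 = 268743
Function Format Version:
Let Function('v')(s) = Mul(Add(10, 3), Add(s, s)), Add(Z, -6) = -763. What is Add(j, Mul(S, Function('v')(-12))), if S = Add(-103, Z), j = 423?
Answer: 268743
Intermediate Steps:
Z = -757 (Z = Add(6, -763) = -757)
Function('v')(s) = Mul(26, s) (Function('v')(s) = Mul(13, Mul(2, s)) = Mul(26, s))
S = -860 (S = Add(-103, -757) = -860)
Add(j, Mul(S, Function('v')(-12))) = Add(423, Mul(-860, Mul(26, -12))) = Add(423, Mul(-860, -312)) = Add(423, 268320) = 268743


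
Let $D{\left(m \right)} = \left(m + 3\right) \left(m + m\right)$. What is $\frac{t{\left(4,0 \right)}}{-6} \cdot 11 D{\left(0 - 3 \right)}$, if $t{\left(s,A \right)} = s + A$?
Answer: $0$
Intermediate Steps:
$t{\left(s,A \right)} = A + s$
$D{\left(m \right)} = 2 m \left(3 + m\right)$ ($D{\left(m \right)} = \left(3 + m\right) 2 m = 2 m \left(3 + m\right)$)
$\frac{t{\left(4,0 \right)}}{-6} \cdot 11 D{\left(0 - 3 \right)} = \frac{0 + 4}{-6} \cdot 11 \cdot 2 \left(0 - 3\right) \left(3 + \left(0 - 3\right)\right) = 4 \left(- \frac{1}{6}\right) 11 \cdot 2 \left(-3\right) \left(3 - 3\right) = \left(- \frac{2}{3}\right) 11 \cdot 2 \left(-3\right) 0 = \left(- \frac{22}{3}\right) 0 = 0$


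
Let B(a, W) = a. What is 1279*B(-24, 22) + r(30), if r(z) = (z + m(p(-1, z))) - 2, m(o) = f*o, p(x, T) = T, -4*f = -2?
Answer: -30653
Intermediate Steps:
f = ½ (f = -¼*(-2) = ½ ≈ 0.50000)
m(o) = o/2
r(z) = -2 + 3*z/2 (r(z) = (z + z/2) - 2 = 3*z/2 - 2 = -2 + 3*z/2)
1279*B(-24, 22) + r(30) = 1279*(-24) + (-2 + (3/2)*30) = -30696 + (-2 + 45) = -30696 + 43 = -30653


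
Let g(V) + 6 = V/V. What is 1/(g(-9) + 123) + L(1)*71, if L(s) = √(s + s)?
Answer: 1/118 + 71*√2 ≈ 100.42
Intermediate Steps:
L(s) = √2*√s (L(s) = √(2*s) = √2*√s)
g(V) = -5 (g(V) = -6 + V/V = -6 + 1 = -5)
1/(g(-9) + 123) + L(1)*71 = 1/(-5 + 123) + (√2*√1)*71 = 1/118 + (√2*1)*71 = 1/118 + √2*71 = 1/118 + 71*√2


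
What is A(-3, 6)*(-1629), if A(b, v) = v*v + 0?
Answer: -58644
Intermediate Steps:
A(b, v) = v² (A(b, v) = v² + 0 = v²)
A(-3, 6)*(-1629) = 6²*(-1629) = 36*(-1629) = -58644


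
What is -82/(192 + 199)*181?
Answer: -14842/391 ≈ -37.959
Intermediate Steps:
-82/(192 + 199)*181 = -82/391*181 = -14842/391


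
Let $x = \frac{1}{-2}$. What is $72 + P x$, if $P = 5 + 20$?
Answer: $\frac{119}{2} \approx 59.5$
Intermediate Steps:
$P = 25$
$x = - \frac{1}{2} \approx -0.5$
$72 + P x = 72 + 25 \left(- \frac{1}{2}\right) = 72 - \frac{25}{2} = \frac{119}{2}$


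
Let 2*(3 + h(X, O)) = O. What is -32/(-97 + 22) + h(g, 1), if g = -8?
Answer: -311/150 ≈ -2.0733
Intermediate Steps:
h(X, O) = -3 + O/2
-32/(-97 + 22) + h(g, 1) = -32/(-97 + 22) + (-3 + (½)*1) = -32/(-75) + (-3 + ½) = -1/75*(-32) - 5/2 = 32/75 - 5/2 = -311/150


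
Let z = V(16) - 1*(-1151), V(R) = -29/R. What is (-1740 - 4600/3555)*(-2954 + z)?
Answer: 8937864655/2844 ≈ 3.1427e+6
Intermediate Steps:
z = 18387/16 (z = -29/16 - 1*(-1151) = -29*1/16 + 1151 = -29/16 + 1151 = 18387/16 ≈ 1149.2)
(-1740 - 4600/3555)*(-2954 + z) = (-1740 - 4600/3555)*(-2954 + 18387/16) = (-1740 - 4600*1/3555)*(-28877/16) = (-1740 - 920/711)*(-28877/16) = -1238060/711*(-28877/16) = 8937864655/2844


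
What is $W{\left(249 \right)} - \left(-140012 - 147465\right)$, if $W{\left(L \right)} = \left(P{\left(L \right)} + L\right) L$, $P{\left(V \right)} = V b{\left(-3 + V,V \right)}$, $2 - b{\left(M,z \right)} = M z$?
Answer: $-3797335774$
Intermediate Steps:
$b{\left(M,z \right)} = 2 - M z$
$P{\left(V \right)} = V \left(2 - V \left(-3 + V\right)\right)$ ($P{\left(V \right)} = V \left(2 - \left(-3 + V\right) V\right) = V \left(2 - V \left(-3 + V\right)\right)$)
$W{\left(L \right)} = L \left(L - L \left(-2 + L \left(-3 + L\right)\right)\right)$ ($W{\left(L \right)} = \left(- L \left(-2 + L \left(-3 + L\right)\right) + L\right) L = \left(L - L \left(-2 + L \left(-3 + L\right)\right)\right) L = L \left(L - L \left(-2 + L \left(-3 + L\right)\right)\right)$)
$W{\left(249 \right)} - \left(-140012 - 147465\right) = 249^{2} \left(3 - 249 \left(-3 + 249\right)\right) - \left(-140012 - 147465\right) = 62001 \left(3 - 249 \cdot 246\right) - -287477 = 62001 \left(3 - 61254\right) + 287477 = 62001 \left(-61251\right) + 287477 = -3797623251 + 287477 = -3797335774$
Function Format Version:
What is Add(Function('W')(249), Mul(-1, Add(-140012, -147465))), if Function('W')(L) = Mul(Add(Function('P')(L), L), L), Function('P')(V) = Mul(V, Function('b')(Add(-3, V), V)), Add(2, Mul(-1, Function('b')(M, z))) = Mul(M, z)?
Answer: -3797335774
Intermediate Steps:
Function('b')(M, z) = Add(2, Mul(-1, M, z)) (Function('b')(M, z) = Add(2, Mul(-1, Mul(M, z))) = Add(2, Mul(-1, M, z)))
Function('P')(V) = Mul(V, Add(2, Mul(-1, V, Add(-3, V)))) (Function('P')(V) = Mul(V, Add(2, Mul(-1, Add(-3, V), V))) = Mul(V, Add(2, Mul(-1, V, Add(-3, V)))))
Function('W')(L) = Mul(L, Add(L, Mul(-1, L, Add(-2, Mul(L, Add(-3, L)))))) (Function('W')(L) = Mul(Add(Mul(-1, L, Add(-2, Mul(L, Add(-3, L)))), L), L) = Mul(Add(L, Mul(-1, L, Add(-2, Mul(L, Add(-3, L))))), L) = Mul(L, Add(L, Mul(-1, L, Add(-2, Mul(L, Add(-3, L)))))))
Add(Function('W')(249), Mul(-1, Add(-140012, -147465))) = Add(Mul(Pow(249, 2), Add(3, Mul(-1, 249, Add(-3, 249)))), Mul(-1, Add(-140012, -147465))) = Add(Mul(62001, Add(3, Mul(-1, 249, 246))), Mul(-1, -287477)) = Add(Mul(62001, Add(3, -61254)), 287477) = Add(Mul(62001, -61251), 287477) = Add(-3797623251, 287477) = -3797335774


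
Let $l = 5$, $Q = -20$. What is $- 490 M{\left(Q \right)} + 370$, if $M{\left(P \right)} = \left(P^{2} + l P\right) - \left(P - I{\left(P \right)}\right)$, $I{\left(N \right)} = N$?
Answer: $-146630$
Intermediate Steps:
$M{\left(P \right)} = P^{2} + 5 P$ ($M{\left(P \right)} = \left(P^{2} + 5 P\right) + \left(P - P\right) = \left(P^{2} + 5 P\right) + 0 = P^{2} + 5 P$)
$- 490 M{\left(Q \right)} + 370 = - 490 \left(- 20 \left(5 - 20\right)\right) + 370 = - 490 \left(\left(-20\right) \left(-15\right)\right) + 370 = \left(-490\right) 300 + 370 = -147000 + 370 = -146630$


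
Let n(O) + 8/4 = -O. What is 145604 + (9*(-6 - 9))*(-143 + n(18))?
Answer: 167609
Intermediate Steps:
n(O) = -2 - O
145604 + (9*(-6 - 9))*(-143 + n(18)) = 145604 + (9*(-6 - 9))*(-143 + (-2 - 1*18)) = 145604 + (9*(-15))*(-143 + (-2 - 18)) = 145604 - 135*(-143 - 20) = 145604 - 135*(-163) = 145604 + 22005 = 167609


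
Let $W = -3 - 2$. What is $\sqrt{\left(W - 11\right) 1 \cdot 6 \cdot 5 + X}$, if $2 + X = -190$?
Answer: $4 i \sqrt{42} \approx 25.923 i$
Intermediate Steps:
$X = -192$ ($X = -2 - 190 = -192$)
$W = -5$ ($W = -3 - 2 = -5$)
$\sqrt{\left(W - 11\right) 1 \cdot 6 \cdot 5 + X} = \sqrt{\left(-5 - 11\right) 1 \cdot 6 \cdot 5 - 192} = \sqrt{- 16 \cdot 6 \cdot 5 - 192} = \sqrt{\left(-16\right) 30 - 192} = \sqrt{-480 - 192} = \sqrt{-672} = 4 i \sqrt{42}$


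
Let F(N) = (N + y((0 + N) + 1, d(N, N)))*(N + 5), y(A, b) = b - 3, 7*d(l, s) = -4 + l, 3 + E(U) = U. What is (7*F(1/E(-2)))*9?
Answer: -28728/25 ≈ -1149.1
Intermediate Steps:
E(U) = -3 + U
d(l, s) = -4/7 + l/7 (d(l, s) = (-4 + l)/7 = -4/7 + l/7)
y(A, b) = -3 + b
F(N) = (5 + N)*(-25/7 + 8*N/7) (F(N) = (N + (-3 + (-4/7 + N/7)))*(N + 5) = (N + (-25/7 + N/7))*(5 + N) = (-25/7 + 8*N/7)*(5 + N) = (5 + N)*(-25/7 + 8*N/7))
(7*F(1/E(-2)))*9 = (7*(-125/7 + 8*(1/(-3 - 2))²/7 + 15/(7*(-3 - 2))))*9 = (7*(-125/7 + 8*(1/(-5))²/7 + (15/7)/(-5)))*9 = (7*(-125/7 + 8*(-⅕)²/7 + (15/7)*(-⅕)))*9 = (7*(-125/7 + (8/7)*(1/25) - 3/7))*9 = (7*(-125/7 + 8/175 - 3/7))*9 = (7*(-456/25))*9 = -3192/25*9 = -28728/25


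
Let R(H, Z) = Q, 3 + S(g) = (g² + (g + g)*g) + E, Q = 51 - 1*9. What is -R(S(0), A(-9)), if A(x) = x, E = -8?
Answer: -42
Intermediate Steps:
Q = 42 (Q = 51 - 9 = 42)
S(g) = -11 + 3*g² (S(g) = -3 + ((g² + (g + g)*g) - 8) = -3 + ((g² + (2*g)*g) - 8) = -3 + ((g² + 2*g²) - 8) = -3 + (3*g² - 8) = -3 + (-8 + 3*g²) = -11 + 3*g²)
R(H, Z) = 42
-R(S(0), A(-9)) = -1*42 = -42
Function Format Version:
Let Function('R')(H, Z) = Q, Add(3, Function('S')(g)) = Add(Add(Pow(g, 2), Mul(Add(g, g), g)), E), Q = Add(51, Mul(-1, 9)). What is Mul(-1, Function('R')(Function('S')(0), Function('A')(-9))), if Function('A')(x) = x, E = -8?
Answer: -42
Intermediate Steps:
Q = 42 (Q = Add(51, -9) = 42)
Function('S')(g) = Add(-11, Mul(3, Pow(g, 2))) (Function('S')(g) = Add(-3, Add(Add(Pow(g, 2), Mul(Add(g, g), g)), -8)) = Add(-3, Add(Add(Pow(g, 2), Mul(Mul(2, g), g)), -8)) = Add(-3, Add(Add(Pow(g, 2), Mul(2, Pow(g, 2))), -8)) = Add(-3, Add(Mul(3, Pow(g, 2)), -8)) = Add(-3, Add(-8, Mul(3, Pow(g, 2)))) = Add(-11, Mul(3, Pow(g, 2))))
Function('R')(H, Z) = 42
Mul(-1, Function('R')(Function('S')(0), Function('A')(-9))) = Mul(-1, 42) = -42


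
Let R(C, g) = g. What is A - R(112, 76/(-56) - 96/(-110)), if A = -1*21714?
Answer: -16719407/770 ≈ -21714.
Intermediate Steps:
A = -21714
A - R(112, 76/(-56) - 96/(-110)) = -21714 - (76/(-56) - 96/(-110)) = -21714 - (76*(-1/56) - 96*(-1/110)) = -21714 - (-19/14 + 48/55) = -21714 - 1*(-373/770) = -21714 + 373/770 = -16719407/770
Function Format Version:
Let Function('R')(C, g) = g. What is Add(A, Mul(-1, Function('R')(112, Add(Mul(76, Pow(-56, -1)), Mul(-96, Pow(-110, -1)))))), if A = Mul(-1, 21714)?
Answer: Rational(-16719407, 770) ≈ -21714.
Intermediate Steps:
A = -21714
Add(A, Mul(-1, Function('R')(112, Add(Mul(76, Pow(-56, -1)), Mul(-96, Pow(-110, -1)))))) = Add(-21714, Mul(-1, Add(Mul(76, Pow(-56, -1)), Mul(-96, Pow(-110, -1))))) = Add(-21714, Mul(-1, Add(Mul(76, Rational(-1, 56)), Mul(-96, Rational(-1, 110))))) = Add(-21714, Mul(-1, Add(Rational(-19, 14), Rational(48, 55)))) = Add(-21714, Mul(-1, Rational(-373, 770))) = Add(-21714, Rational(373, 770)) = Rational(-16719407, 770)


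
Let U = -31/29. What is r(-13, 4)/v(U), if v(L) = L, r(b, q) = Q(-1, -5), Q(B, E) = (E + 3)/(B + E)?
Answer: -29/93 ≈ -0.31183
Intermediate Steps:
Q(B, E) = (3 + E)/(B + E)
r(b, q) = 1/3 (r(b, q) = (3 - 5)/(-1 - 5) = -2/(-6) = -1/6*(-2) = 1/3)
U = -31/29 (U = -31*1/29 = -31/29 ≈ -1.0690)
r(-13, 4)/v(U) = 1/(3*(-31/29)) = (1/3)*(-29/31) = -29/93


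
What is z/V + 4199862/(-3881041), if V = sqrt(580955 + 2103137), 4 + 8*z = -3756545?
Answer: -4199862/3881041 - 3756549*sqrt(671023)/10736368 ≈ -287.70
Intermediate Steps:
z = -3756549/8 (z = -1/2 + (1/8)*(-3756545) = -1/2 - 3756545/8 = -3756549/8 ≈ -4.6957e+5)
V = 2*sqrt(671023) (V = sqrt(2684092) = 2*sqrt(671023) ≈ 1638.3)
z/V + 4199862/(-3881041) = -3756549*sqrt(671023)/1342046/8 + 4199862/(-3881041) = -3756549*sqrt(671023)/10736368 + 4199862*(-1/3881041) = -3756549*sqrt(671023)/10736368 - 4199862/3881041 = -4199862/3881041 - 3756549*sqrt(671023)/10736368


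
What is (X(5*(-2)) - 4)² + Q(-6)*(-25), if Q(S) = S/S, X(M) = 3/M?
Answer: -651/100 ≈ -6.5100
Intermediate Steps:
Q(S) = 1
(X(5*(-2)) - 4)² + Q(-6)*(-25) = (3/((5*(-2))) - 4)² + 1*(-25) = (3/(-10) - 4)² - 25 = (3*(-⅒) - 4)² - 25 = (-3/10 - 4)² - 25 = (-43/10)² - 25 = 1849/100 - 25 = -651/100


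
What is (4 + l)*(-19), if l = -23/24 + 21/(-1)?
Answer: 8189/24 ≈ 341.21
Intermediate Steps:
l = -527/24 (l = -23*1/24 + 21*(-1) = -23/24 - 21 = -527/24 ≈ -21.958)
(4 + l)*(-19) = (4 - 527/24)*(-19) = -431/24*(-19) = 8189/24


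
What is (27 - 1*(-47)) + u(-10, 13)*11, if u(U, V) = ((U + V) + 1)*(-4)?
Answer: -102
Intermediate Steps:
u(U, V) = -4 - 4*U - 4*V (u(U, V) = (1 + U + V)*(-4) = -4 - 4*U - 4*V)
(27 - 1*(-47)) + u(-10, 13)*11 = (27 - 1*(-47)) + (-4 - 4*(-10) - 4*13)*11 = (27 + 47) + (-4 + 40 - 52)*11 = 74 - 16*11 = 74 - 176 = -102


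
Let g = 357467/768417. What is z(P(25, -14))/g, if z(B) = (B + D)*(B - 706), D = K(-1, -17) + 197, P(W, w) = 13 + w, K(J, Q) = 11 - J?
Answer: -113000330352/357467 ≈ -3.1611e+5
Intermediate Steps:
g = 357467/768417 (g = 357467*(1/768417) = 357467/768417 ≈ 0.46520)
D = 209 (D = (11 - 1*(-1)) + 197 = (11 + 1) + 197 = 12 + 197 = 209)
z(B) = (-706 + B)*(209 + B) (z(B) = (B + 209)*(B - 706) = (209 + B)*(-706 + B) = (-706 + B)*(209 + B))
z(P(25, -14))/g = (-147554 + (13 - 14)**2 - 497*(13 - 14))/(357467/768417) = (-147554 + (-1)**2 - 497*(-1))*(768417/357467) = (-147554 + 1 + 497)*(768417/357467) = -147056*768417/357467 = -113000330352/357467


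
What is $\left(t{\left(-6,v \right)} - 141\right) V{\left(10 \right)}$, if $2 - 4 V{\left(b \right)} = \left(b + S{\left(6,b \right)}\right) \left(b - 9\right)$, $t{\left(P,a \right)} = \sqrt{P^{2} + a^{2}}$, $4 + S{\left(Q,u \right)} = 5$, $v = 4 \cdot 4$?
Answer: $\frac{1269}{4} - \frac{9 \sqrt{73}}{2} \approx 278.8$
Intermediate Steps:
$v = 16$
$S{\left(Q,u \right)} = 1$ ($S{\left(Q,u \right)} = -4 + 5 = 1$)
$V{\left(b \right)} = \frac{1}{2} - \frac{\left(1 + b\right) \left(-9 + b\right)}{4}$ ($V{\left(b \right)} = \frac{1}{2} - \frac{\left(b + 1\right) \left(b - 9\right)}{4} = \frac{1}{2} - \frac{\left(1 + b\right) \left(-9 + b\right)}{4}$)
$\left(t{\left(-6,v \right)} - 141\right) V{\left(10 \right)} = \left(\sqrt{\left(-6\right)^{2} + 16^{2}} - 141\right) \left(\frac{11}{4} + 2 \cdot 10 - \frac{10^{2}}{4}\right) = \left(\sqrt{36 + 256} - 141\right) \left(\frac{11}{4} + 20 - 25\right) = \left(\sqrt{292} - 141\right) \left(\frac{11}{4} + 20 - 25\right) = \left(2 \sqrt{73} - 141\right) \left(- \frac{9}{4}\right) = \left(-141 + 2 \sqrt{73}\right) \left(- \frac{9}{4}\right) = \frac{1269}{4} - \frac{9 \sqrt{73}}{2}$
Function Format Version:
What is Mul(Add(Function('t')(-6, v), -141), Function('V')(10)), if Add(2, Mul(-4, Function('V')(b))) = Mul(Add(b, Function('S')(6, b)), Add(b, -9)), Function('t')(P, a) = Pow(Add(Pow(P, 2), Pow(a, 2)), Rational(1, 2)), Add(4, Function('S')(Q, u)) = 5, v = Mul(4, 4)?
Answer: Add(Rational(1269, 4), Mul(Rational(-9, 2), Pow(73, Rational(1, 2)))) ≈ 278.80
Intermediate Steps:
v = 16
Function('S')(Q, u) = 1 (Function('S')(Q, u) = Add(-4, 5) = 1)
Function('V')(b) = Add(Rational(1, 2), Mul(Rational(-1, 4), Add(1, b), Add(-9, b))) (Function('V')(b) = Add(Rational(1, 2), Mul(Rational(-1, 4), Mul(Add(b, 1), Add(b, -9)))) = Add(Rational(1, 2), Mul(Rational(-1, 4), Mul(Add(1, b), Add(-9, b)))) = Add(Rational(1, 2), Mul(Rational(-1, 4), Add(1, b), Add(-9, b))))
Mul(Add(Function('t')(-6, v), -141), Function('V')(10)) = Mul(Add(Pow(Add(Pow(-6, 2), Pow(16, 2)), Rational(1, 2)), -141), Add(Rational(11, 4), Mul(2, 10), Mul(Rational(-1, 4), Pow(10, 2)))) = Mul(Add(Pow(Add(36, 256), Rational(1, 2)), -141), Add(Rational(11, 4), 20, Mul(Rational(-1, 4), 100))) = Mul(Add(Pow(292, Rational(1, 2)), -141), Add(Rational(11, 4), 20, -25)) = Mul(Add(Mul(2, Pow(73, Rational(1, 2))), -141), Rational(-9, 4)) = Mul(Add(-141, Mul(2, Pow(73, Rational(1, 2)))), Rational(-9, 4)) = Add(Rational(1269, 4), Mul(Rational(-9, 2), Pow(73, Rational(1, 2))))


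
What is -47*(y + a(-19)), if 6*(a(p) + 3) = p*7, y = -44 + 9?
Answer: 16967/6 ≈ 2827.8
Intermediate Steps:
y = -35
a(p) = -3 + 7*p/6 (a(p) = -3 + (p*7)/6 = -3 + (7*p)/6 = -3 + 7*p/6)
-47*(y + a(-19)) = -47*(-35 + (-3 + (7/6)*(-19))) = -47*(-35 + (-3 - 133/6)) = -47*(-35 - 151/6) = -47*(-361/6) = 16967/6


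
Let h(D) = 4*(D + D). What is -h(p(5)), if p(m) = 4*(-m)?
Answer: 160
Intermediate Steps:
p(m) = -4*m
h(D) = 8*D (h(D) = 4*(2*D) = 8*D)
-h(p(5)) = -8*(-4*5) = -8*(-20) = -1*(-160) = 160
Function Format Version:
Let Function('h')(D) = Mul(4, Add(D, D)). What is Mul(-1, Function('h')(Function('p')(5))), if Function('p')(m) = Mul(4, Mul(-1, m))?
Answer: 160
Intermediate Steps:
Function('p')(m) = Mul(-4, m)
Function('h')(D) = Mul(8, D) (Function('h')(D) = Mul(4, Mul(2, D)) = Mul(8, D))
Mul(-1, Function('h')(Function('p')(5))) = Mul(-1, Mul(8, Mul(-4, 5))) = Mul(-1, Mul(8, -20)) = Mul(-1, -160) = 160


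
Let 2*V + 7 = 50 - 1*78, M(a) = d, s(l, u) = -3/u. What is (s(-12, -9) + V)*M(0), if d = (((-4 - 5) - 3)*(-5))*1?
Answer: -1030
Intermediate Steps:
d = 60 (d = ((-9 - 3)*(-5))*1 = -12*(-5)*1 = 60*1 = 60)
M(a) = 60
V = -35/2 (V = -7/2 + (50 - 1*78)/2 = -7/2 + (50 - 78)/2 = -7/2 + (1/2)*(-28) = -7/2 - 14 = -35/2 ≈ -17.500)
(s(-12, -9) + V)*M(0) = (-3/(-9) - 35/2)*60 = (-3*(-1/9) - 35/2)*60 = (1/3 - 35/2)*60 = -103/6*60 = -1030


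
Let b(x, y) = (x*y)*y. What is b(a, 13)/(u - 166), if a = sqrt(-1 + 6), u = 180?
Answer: 169*sqrt(5)/14 ≈ 26.993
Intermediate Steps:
a = sqrt(5) ≈ 2.2361
b(x, y) = x*y**2
b(a, 13)/(u - 166) = (sqrt(5)*13**2)/(180 - 166) = (sqrt(5)*169)/14 = (169*sqrt(5))/14 = 169*sqrt(5)/14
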